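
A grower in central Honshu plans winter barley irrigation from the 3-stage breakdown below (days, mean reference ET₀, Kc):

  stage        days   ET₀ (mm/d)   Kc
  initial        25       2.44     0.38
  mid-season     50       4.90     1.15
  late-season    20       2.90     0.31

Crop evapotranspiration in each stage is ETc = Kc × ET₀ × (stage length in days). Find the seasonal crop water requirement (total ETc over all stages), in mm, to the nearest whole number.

initial: 0.38 × 2.44 × 25 = 23.18 mm
mid-season: 1.15 × 4.90 × 50 = 281.75 mm
late-season: 0.31 × 2.90 × 20 = 17.98 mm
Seasonal total = 322.91 mm

323 mm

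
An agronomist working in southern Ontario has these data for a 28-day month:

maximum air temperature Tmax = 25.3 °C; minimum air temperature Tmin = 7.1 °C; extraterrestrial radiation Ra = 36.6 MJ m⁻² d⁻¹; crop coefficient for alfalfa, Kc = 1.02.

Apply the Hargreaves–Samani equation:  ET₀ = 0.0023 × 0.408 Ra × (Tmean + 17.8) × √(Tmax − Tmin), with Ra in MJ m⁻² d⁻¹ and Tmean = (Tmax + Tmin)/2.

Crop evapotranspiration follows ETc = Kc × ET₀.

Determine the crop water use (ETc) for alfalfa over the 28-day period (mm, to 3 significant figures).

142 mm

Tmean = (25.3 + 7.1)/2 = 16.20 °C
0.408 Ra = 0.408 × 36.6 = 14.9328 mm/d equivalent
ET₀ = 0.0023 × 14.9328 × (16.20 + 17.8) × √18.2 = 0.0023 × 14.9328 × 34.00 × 4.2661 = 4.9817 mm/d
ETc = Kc × ET₀ = 1.02 × 4.9817 = 5.0813 mm/d
Over 28 days: 5.0813 × 28 = 142.276 mm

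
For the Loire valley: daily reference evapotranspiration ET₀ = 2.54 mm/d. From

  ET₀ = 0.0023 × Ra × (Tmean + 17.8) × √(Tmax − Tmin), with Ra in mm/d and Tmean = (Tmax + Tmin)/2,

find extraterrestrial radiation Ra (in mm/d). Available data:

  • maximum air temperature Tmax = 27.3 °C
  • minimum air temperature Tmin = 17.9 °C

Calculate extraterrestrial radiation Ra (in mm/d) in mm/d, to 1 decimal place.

Tmean = 22.60 °C; √ΔT = 3.0659
Ra = ET₀ / [0.0023 × (Tmean+17.8) × √ΔT] = 2.54 / (0.0023 × 40.40 × 3.0659) = 8.916 mm/d

8.9 mm/d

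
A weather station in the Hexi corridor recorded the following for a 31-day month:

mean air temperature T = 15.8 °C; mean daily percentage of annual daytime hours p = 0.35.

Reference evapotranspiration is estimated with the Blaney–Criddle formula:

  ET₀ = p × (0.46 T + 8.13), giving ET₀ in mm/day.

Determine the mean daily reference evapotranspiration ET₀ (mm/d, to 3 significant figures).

5.39 mm/d

ET₀ = 0.35 × (0.46 × 15.8 + 8.13) = 0.35 × 15.398 = 5.3893 mm/d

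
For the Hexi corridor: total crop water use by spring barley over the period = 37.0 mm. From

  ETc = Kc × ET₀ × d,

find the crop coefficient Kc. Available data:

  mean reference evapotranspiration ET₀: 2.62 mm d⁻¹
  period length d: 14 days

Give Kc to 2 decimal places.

1.01

ETc = Kc × ET₀ × d  ⇒  Kc = ETc / (ET₀ × d)
Kc = 37.0 / (2.62 × 14) = 37.0 / 36.68 = 1.0087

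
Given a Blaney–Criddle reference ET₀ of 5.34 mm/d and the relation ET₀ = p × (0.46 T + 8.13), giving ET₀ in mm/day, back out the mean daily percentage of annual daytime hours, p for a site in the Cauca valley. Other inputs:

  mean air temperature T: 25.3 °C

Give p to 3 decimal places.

0.270

p = ET₀ / (0.46 T + 8.13) = 5.34 / (0.46 × 25.3 + 8.13) = 5.34 / 19.768 = 0.2701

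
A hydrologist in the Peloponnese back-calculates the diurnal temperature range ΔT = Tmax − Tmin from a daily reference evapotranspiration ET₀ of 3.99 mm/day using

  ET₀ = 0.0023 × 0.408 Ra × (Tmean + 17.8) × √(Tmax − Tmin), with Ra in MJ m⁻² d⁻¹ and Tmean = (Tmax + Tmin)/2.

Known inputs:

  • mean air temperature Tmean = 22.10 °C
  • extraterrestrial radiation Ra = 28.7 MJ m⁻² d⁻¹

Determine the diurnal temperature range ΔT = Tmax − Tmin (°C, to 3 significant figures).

√ΔT = ET₀ / [0.0023 × 0.408 × Ra × (Tmean+17.8)] = 3.99 / (0.0023 × 11.7096 × 39.90) = 3.7130
ΔT = 3.7130² = 13.786 °C

13.8 °C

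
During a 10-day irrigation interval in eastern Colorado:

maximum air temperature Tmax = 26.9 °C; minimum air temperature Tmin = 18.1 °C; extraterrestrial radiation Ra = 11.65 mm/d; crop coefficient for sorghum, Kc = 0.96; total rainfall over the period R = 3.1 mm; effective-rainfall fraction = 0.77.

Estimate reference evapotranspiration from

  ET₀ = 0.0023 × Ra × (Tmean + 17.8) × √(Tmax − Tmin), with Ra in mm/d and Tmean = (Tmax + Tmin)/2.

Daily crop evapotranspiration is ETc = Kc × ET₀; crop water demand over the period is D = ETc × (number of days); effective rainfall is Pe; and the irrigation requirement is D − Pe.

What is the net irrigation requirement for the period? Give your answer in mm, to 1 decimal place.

28.4 mm

Tmean = (26.9 + 18.1)/2 = 22.50 °C
ET₀ = 0.0023 × 11.65 × (22.50 + 17.8) × √8.8 = 0.0023 × 11.65 × 40.30 × 2.9665 = 3.2033 mm/d
ETc = Kc × ET₀ = 0.96 × 3.2033 = 3.0752 mm/d
Crop demand D = ETc × 10 d = 3.0752 × 10 = 30.752 mm
Pe = 0.77 × 3.1 = 2.387 mm
D − Pe = 30.752 − 2.387 = 28.365 mm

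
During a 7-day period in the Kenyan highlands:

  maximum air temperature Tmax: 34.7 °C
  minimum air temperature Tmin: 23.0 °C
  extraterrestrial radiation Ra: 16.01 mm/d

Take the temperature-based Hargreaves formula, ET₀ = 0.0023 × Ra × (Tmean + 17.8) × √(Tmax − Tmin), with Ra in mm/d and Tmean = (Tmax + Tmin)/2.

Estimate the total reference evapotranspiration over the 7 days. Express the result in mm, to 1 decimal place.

41.1 mm

Tmean = (34.7 + 23.0)/2 = 28.85 °C
ET₀ = 0.0023 × 16.01 × (28.85 + 17.8) × √11.7 = 0.0023 × 16.01 × 46.65 × 3.4205 = 5.8757 mm/d
Over 7 days: 5.8757 × 7 = 41.130 mm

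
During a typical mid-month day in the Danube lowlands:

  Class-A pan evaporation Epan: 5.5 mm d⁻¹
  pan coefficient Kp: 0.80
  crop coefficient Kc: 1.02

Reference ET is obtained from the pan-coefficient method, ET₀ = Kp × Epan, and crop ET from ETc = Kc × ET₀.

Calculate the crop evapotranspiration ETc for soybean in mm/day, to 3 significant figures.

4.49 mm/day

ET₀ = 0.80 × 5.5 = 4.4000 mm/d
ETc = Kc × ET₀ = 1.02 × 4.4000 = 4.4880 mm/d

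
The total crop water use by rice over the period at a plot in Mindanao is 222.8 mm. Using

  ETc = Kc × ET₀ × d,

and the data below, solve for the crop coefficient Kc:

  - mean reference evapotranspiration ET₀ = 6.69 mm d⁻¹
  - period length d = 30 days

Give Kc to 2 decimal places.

ETc = Kc × ET₀ × d  ⇒  Kc = ETc / (ET₀ × d)
Kc = 222.8 / (6.69 × 30) = 222.8 / 200.70 = 1.1101

1.11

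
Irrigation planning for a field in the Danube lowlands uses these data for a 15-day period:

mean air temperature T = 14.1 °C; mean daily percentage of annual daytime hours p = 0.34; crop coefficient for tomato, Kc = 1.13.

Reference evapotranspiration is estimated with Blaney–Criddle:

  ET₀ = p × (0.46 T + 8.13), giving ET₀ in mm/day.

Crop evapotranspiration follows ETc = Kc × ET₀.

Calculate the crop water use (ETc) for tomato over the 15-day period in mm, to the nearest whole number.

84 mm

ET₀ = 0.34 × (0.46 × 14.1 + 8.13) = 0.34 × 14.616 = 4.9694 mm/d
ETc = Kc × ET₀ = 1.13 × 4.9694 = 5.6154 mm/d
Over 15 days: 5.6154 × 15 = 84.231 mm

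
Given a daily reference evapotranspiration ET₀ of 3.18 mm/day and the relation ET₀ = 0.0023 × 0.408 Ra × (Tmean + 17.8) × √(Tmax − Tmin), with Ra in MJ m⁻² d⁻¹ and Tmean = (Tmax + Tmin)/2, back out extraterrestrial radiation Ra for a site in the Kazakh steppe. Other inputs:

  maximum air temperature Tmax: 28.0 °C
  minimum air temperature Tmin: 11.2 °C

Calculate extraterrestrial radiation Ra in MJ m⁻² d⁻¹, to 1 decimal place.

22.1 MJ m⁻² d⁻¹

Tmean = (28.0+11.2)/2 = 19.60 °C; ΔT = 16.8
Ra = ET₀ / [0.0023 × 0.408 × (Tmean+17.8) × √ΔT]
   = 3.18 / (0.0023 × 0.408 × 37.40 × 4.0988) = 22.106 MJ m⁻² d⁻¹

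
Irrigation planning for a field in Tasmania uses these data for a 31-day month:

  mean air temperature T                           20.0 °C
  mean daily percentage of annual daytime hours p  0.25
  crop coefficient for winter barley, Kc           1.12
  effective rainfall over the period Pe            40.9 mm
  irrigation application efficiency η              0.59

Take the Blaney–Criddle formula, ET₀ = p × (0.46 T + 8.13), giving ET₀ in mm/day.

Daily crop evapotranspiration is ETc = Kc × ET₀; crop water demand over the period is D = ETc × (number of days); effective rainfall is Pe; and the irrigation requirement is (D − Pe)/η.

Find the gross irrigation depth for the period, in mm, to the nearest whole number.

186 mm

ET₀ = 0.25 × (0.46 × 20.0 + 8.13) = 0.25 × 17.330 = 4.3325 mm/d
ETc = Kc × ET₀ = 1.12 × 4.3325 = 4.8524 mm/d
Crop demand D = ETc × 31 d = 4.8524 × 31 = 150.424 mm
D − Pe = 150.424 − 40.9 = 109.524 mm
Gross irrigation = 109.524 / 0.59 = 185.634 mm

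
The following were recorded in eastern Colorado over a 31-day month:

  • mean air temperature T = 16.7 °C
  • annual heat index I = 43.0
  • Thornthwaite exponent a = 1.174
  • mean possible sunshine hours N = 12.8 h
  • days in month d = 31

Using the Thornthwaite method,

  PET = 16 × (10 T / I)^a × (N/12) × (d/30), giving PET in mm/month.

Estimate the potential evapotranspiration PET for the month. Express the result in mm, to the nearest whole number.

10T/I = 10 × 16.7 / 43.0 = 3.8837
(10T/I)^a = 3.8837^1.174 = 4.9178
Uncorrected PET = 16 × 4.9178 = 78.685 mm
Correction = (N/12)(d/30) = (12.8/12)(31/30) = 1.1022
PET = 78.685 × 1.1022 = 86.727 mm/month

87 mm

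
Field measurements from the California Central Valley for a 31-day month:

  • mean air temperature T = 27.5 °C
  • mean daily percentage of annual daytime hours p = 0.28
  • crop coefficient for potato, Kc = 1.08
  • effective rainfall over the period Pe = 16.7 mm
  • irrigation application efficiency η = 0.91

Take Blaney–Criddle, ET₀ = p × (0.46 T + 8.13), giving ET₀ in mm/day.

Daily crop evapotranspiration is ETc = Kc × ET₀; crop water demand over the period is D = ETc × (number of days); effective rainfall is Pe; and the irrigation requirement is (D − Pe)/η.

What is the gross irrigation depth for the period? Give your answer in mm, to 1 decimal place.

ET₀ = 0.28 × (0.46 × 27.5 + 8.13) = 0.28 × 20.780 = 5.8184 mm/d
ETc = Kc × ET₀ = 1.08 × 5.8184 = 6.2839 mm/d
Crop demand D = ETc × 31 d = 6.2839 × 31 = 194.801 mm
D − Pe = 194.801 − 16.7 = 178.101 mm
Gross irrigation = 178.101 / 0.91 = 195.715 mm

195.7 mm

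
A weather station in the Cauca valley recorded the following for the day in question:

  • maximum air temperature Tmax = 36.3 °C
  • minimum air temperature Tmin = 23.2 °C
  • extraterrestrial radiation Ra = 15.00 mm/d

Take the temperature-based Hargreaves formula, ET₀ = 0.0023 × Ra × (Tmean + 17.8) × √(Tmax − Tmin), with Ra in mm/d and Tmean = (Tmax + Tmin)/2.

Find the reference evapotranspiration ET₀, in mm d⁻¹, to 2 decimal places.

5.94 mm d⁻¹

Tmean = (36.3 + 23.2)/2 = 29.75 °C
ET₀ = 0.0023 × 15.00 × (29.75 + 17.8) × √13.1 = 0.0023 × 15.00 × 47.55 × 3.6194 = 5.9375 mm/d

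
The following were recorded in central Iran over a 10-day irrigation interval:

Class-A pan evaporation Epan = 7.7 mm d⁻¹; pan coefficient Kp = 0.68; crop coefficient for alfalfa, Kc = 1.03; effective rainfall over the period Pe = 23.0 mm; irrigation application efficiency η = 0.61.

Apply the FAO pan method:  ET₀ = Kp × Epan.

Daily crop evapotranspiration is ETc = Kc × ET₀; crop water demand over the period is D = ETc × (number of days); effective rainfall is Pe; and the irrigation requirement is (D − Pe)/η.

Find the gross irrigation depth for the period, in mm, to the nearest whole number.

ET₀ = 0.68 × 7.7 = 5.2360 mm/d
ETc = Kc × ET₀ = 1.03 × 5.2360 = 5.3931 mm/d
Crop demand D = ETc × 10 d = 5.3931 × 10 = 53.931 mm
D − Pe = 53.931 − 23.0 = 30.931 mm
Gross irrigation = 30.931 / 0.61 = 50.707 mm

51 mm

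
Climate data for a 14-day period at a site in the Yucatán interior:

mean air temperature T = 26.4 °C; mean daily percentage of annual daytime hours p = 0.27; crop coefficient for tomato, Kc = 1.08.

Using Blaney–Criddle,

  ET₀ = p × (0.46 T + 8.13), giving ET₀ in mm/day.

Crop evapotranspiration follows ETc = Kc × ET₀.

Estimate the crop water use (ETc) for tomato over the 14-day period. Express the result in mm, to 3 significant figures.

82.8 mm

ET₀ = 0.27 × (0.46 × 26.4 + 8.13) = 0.27 × 20.274 = 5.4740 mm/d
ETc = Kc × ET₀ = 1.08 × 5.4740 = 5.9119 mm/d
Over 14 days: 5.9119 × 14 = 82.767 mm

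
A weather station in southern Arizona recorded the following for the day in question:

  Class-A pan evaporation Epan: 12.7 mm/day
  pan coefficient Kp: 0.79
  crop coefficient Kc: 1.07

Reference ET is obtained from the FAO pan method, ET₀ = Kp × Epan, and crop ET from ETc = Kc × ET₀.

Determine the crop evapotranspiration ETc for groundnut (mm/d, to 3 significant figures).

ET₀ = 0.79 × 12.7 = 10.0330 mm/d
ETc = Kc × ET₀ = 1.07 × 10.0330 = 10.7353 mm/d

10.7 mm/d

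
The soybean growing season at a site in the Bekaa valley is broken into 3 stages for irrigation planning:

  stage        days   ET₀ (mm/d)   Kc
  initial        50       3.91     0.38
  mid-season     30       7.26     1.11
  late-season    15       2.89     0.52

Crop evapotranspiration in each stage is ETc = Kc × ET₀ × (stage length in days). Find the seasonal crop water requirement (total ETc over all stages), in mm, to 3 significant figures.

initial: 0.38 × 3.91 × 50 = 74.29 mm
mid-season: 1.11 × 7.26 × 30 = 241.76 mm
late-season: 0.52 × 2.89 × 15 = 22.54 mm
Seasonal total = 338.59 mm

339 mm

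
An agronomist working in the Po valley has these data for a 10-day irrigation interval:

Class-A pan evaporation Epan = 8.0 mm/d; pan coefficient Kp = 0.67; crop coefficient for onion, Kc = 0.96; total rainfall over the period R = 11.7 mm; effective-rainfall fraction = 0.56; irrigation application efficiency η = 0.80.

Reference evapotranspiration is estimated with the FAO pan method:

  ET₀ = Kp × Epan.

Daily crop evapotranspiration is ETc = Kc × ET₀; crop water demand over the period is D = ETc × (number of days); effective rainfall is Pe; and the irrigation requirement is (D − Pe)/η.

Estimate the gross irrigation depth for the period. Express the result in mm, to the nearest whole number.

56 mm

ET₀ = 0.67 × 8.0 = 5.3600 mm/d
ETc = Kc × ET₀ = 0.96 × 5.3600 = 5.1456 mm/d
Crop demand D = ETc × 10 d = 5.1456 × 10 = 51.456 mm
Pe = 0.56 × 11.7 = 6.552 mm
D − Pe = 51.456 − 6.552 = 44.904 mm
Gross irrigation = 44.904 / 0.80 = 56.130 mm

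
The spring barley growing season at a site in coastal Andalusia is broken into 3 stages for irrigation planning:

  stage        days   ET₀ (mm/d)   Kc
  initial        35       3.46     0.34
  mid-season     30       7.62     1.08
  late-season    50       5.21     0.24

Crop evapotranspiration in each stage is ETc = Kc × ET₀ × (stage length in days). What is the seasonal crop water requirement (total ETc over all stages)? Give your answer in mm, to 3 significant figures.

initial: 0.34 × 3.46 × 35 = 41.17 mm
mid-season: 1.08 × 7.62 × 30 = 246.89 mm
late-season: 0.24 × 5.21 × 50 = 62.52 mm
Seasonal total = 350.58 mm

351 mm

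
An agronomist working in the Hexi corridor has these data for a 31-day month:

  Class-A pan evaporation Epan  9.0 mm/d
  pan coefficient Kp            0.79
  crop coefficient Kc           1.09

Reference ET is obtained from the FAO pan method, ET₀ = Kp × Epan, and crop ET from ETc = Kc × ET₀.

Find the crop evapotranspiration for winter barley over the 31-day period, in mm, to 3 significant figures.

ET₀ = 0.79 × 9.0 = 7.1100 mm/d
ETc = Kc × ET₀ = 1.09 × 7.1100 = 7.7499 mm/d
Over 31 days: 7.7499 × 31 = 240.247 mm

240 mm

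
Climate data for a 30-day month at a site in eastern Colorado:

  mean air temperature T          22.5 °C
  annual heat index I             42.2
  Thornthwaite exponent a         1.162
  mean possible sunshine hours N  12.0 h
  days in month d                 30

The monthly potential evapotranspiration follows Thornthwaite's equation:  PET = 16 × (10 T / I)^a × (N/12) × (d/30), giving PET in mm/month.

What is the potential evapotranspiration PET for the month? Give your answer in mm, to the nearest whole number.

10T/I = 10 × 22.5 / 42.2 = 5.3318
(10T/I)^a = 5.3318^1.162 = 6.9924
Uncorrected PET = 16 × 6.9924 = 111.878 mm
Correction = (N/12)(d/30) = (12.0/12)(30/30) = 1.0000
PET = 111.878 × 1.0000 = 111.878 mm/month

112 mm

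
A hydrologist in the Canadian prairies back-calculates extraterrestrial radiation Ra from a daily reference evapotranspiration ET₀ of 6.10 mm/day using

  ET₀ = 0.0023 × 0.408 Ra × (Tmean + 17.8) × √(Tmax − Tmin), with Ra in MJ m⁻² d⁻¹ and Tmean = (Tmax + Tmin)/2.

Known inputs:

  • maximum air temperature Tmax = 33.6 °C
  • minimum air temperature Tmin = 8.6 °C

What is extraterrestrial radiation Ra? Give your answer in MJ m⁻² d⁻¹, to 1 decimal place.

33.4 MJ m⁻² d⁻¹

Tmean = (33.6+8.6)/2 = 21.10 °C; ΔT = 25.0
Ra = ET₀ / [0.0023 × 0.408 × (Tmean+17.8) × √ΔT]
   = 6.10 / (0.0023 × 0.408 × 38.90 × 5.0000) = 33.421 MJ m⁻² d⁻¹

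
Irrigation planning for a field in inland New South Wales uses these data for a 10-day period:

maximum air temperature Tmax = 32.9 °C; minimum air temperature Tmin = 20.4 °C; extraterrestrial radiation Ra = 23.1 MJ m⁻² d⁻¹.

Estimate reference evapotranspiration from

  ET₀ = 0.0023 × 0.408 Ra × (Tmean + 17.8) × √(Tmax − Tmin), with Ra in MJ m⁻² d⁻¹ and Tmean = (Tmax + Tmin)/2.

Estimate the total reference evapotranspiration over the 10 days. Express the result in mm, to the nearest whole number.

34 mm

Tmean = (32.9 + 20.4)/2 = 26.65 °C
0.408 Ra = 0.408 × 23.1 = 9.4248 mm/d equivalent
ET₀ = 0.0023 × 9.4248 × (26.65 + 17.8) × √12.5 = 0.0023 × 9.4248 × 44.45 × 3.5355 = 3.4066 mm/d
Over 10 days: 3.4066 × 10 = 34.066 mm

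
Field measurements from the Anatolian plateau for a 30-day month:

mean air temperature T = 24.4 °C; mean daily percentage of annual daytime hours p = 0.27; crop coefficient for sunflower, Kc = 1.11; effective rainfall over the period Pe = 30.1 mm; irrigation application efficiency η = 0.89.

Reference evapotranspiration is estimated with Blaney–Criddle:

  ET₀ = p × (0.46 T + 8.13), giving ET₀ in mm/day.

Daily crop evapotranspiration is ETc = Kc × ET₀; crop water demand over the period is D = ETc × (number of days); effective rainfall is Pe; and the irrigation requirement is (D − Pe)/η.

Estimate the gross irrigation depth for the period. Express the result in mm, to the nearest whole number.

162 mm

ET₀ = 0.27 × (0.46 × 24.4 + 8.13) = 0.27 × 19.354 = 5.2256 mm/d
ETc = Kc × ET₀ = 1.11 × 5.2256 = 5.8004 mm/d
Crop demand D = ETc × 30 d = 5.8004 × 30 = 174.012 mm
D − Pe = 174.012 − 30.1 = 143.912 mm
Gross irrigation = 143.912 / 0.89 = 161.699 mm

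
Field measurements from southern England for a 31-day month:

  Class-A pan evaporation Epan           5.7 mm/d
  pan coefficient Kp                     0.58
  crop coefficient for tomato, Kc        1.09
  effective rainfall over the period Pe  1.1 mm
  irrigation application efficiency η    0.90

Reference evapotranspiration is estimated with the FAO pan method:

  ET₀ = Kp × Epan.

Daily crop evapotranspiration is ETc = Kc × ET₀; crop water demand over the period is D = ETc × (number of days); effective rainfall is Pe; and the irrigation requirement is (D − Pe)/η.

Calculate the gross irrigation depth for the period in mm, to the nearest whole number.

123 mm

ET₀ = 0.58 × 5.7 = 3.3060 mm/d
ETc = Kc × ET₀ = 1.09 × 3.3060 = 3.6035 mm/d
Crop demand D = ETc × 31 d = 3.6035 × 31 = 111.709 mm
D − Pe = 111.709 − 1.1 = 110.609 mm
Gross irrigation = 110.609 / 0.90 = 122.899 mm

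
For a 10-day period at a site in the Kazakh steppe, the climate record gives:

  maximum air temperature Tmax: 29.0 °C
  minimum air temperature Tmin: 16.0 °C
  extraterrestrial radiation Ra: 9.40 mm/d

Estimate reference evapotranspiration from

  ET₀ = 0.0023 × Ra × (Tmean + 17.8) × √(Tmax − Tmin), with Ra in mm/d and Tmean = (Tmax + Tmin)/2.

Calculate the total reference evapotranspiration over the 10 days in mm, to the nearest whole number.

31 mm

Tmean = (29.0 + 16.0)/2 = 22.50 °C
ET₀ = 0.0023 × 9.40 × (22.50 + 17.8) × √13.0 = 0.0023 × 9.40 × 40.30 × 3.6056 = 3.1415 mm/d
Over 10 days: 3.1415 × 10 = 31.415 mm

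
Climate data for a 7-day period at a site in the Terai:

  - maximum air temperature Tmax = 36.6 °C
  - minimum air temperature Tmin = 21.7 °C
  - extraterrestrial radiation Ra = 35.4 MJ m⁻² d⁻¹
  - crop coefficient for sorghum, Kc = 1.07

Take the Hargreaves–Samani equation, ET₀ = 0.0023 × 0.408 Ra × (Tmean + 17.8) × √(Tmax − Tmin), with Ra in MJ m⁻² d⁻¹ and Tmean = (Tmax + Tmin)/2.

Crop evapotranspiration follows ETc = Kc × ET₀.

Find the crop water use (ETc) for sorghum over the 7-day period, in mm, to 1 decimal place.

Tmean = (36.6 + 21.7)/2 = 29.15 °C
0.408 Ra = 0.408 × 35.4 = 14.4432 mm/d equivalent
ET₀ = 0.0023 × 14.4432 × (29.15 + 17.8) × √14.9 = 0.0023 × 14.4432 × 46.95 × 3.8601 = 6.0204 mm/d
ETc = Kc × ET₀ = 1.07 × 6.0204 = 6.4418 mm/d
Over 7 days: 6.4418 × 7 = 45.093 mm

45.1 mm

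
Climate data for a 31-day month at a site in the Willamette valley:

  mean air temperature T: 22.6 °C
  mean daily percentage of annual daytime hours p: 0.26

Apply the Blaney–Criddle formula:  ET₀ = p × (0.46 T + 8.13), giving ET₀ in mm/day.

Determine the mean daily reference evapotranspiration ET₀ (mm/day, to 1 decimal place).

ET₀ = 0.26 × (0.46 × 22.6 + 8.13) = 0.26 × 18.526 = 4.8168 mm/d

4.8 mm/day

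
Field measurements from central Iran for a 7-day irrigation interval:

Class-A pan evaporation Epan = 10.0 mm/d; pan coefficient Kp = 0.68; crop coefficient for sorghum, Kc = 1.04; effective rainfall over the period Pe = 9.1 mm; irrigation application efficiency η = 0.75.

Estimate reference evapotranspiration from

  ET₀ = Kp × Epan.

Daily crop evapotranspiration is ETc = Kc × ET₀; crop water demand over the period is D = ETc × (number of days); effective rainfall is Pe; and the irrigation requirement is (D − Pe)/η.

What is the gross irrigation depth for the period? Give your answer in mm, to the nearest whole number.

54 mm

ET₀ = 0.68 × 10.0 = 6.8000 mm/d
ETc = Kc × ET₀ = 1.04 × 6.8000 = 7.0720 mm/d
Crop demand D = ETc × 7 d = 7.0720 × 7 = 49.504 mm
D − Pe = 49.504 − 9.1 = 40.404 mm
Gross irrigation = 40.404 / 0.75 = 53.872 mm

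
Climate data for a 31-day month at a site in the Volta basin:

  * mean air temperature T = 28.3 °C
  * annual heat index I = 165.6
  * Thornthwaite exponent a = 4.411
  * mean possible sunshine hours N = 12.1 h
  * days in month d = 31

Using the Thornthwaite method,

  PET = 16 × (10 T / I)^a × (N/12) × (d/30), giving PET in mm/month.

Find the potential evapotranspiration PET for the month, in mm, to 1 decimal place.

10T/I = 10 × 28.3 / 165.6 = 1.7089
(10T/I)^a = 1.7089^4.411 = 10.6295
Uncorrected PET = 16 × 10.6295 = 170.072 mm
Correction = (N/12)(d/30) = (12.1/12)(31/30) = 1.0419
PET = 170.072 × 1.0419 = 177.198 mm/month

177.2 mm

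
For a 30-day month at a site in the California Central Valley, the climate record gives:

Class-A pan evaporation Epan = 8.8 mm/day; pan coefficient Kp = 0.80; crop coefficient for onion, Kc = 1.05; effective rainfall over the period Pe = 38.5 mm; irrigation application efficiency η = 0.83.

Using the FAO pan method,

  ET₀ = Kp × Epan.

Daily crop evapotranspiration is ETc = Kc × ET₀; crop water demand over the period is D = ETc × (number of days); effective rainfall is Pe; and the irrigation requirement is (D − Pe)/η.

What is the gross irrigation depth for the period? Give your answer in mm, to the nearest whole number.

221 mm

ET₀ = 0.80 × 8.8 = 7.0400 mm/d
ETc = Kc × ET₀ = 1.05 × 7.0400 = 7.3920 mm/d
Crop demand D = ETc × 30 d = 7.3920 × 30 = 221.760 mm
D − Pe = 221.760 − 38.5 = 183.260 mm
Gross irrigation = 183.260 / 0.83 = 220.795 mm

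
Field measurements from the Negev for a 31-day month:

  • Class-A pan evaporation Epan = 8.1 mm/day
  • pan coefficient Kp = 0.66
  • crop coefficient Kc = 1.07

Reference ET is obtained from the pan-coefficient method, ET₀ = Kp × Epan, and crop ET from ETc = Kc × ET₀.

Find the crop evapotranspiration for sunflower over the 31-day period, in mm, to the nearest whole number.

177 mm

ET₀ = 0.66 × 8.1 = 5.3460 mm/d
ETc = Kc × ET₀ = 1.07 × 5.3460 = 5.7202 mm/d
Over 31 days: 5.7202 × 31 = 177.326 mm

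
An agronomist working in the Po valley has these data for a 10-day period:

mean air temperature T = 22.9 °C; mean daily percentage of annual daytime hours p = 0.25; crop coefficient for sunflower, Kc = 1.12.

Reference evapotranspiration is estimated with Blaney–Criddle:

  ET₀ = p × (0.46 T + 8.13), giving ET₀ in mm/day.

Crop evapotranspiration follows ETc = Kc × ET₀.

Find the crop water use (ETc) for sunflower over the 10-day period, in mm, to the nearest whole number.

ET₀ = 0.25 × (0.46 × 22.9 + 8.13) = 0.25 × 18.664 = 4.6660 mm/d
ETc = Kc × ET₀ = 1.12 × 4.6660 = 5.2259 mm/d
Over 10 days: 5.2259 × 10 = 52.259 mm

52 mm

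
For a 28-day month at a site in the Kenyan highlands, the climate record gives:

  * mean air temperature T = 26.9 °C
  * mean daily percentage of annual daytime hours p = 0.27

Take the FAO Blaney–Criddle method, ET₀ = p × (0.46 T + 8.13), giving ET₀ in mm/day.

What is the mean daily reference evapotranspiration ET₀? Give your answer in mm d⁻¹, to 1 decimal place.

ET₀ = 0.27 × (0.46 × 26.9 + 8.13) = 0.27 × 20.504 = 5.5361 mm/d

5.5 mm d⁻¹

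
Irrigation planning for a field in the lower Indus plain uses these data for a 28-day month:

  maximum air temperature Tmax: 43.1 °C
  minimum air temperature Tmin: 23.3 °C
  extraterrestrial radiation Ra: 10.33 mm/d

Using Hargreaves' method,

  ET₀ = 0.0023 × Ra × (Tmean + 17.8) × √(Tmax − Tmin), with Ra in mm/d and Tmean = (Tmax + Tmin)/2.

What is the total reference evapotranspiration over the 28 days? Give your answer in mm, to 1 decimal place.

Tmean = (43.1 + 23.3)/2 = 33.20 °C
ET₀ = 0.0023 × 10.33 × (33.20 + 17.8) × √19.8 = 0.0023 × 10.33 × 51.00 × 4.4497 = 5.3917 mm/d
Over 28 days: 5.3917 × 28 = 150.968 mm

151.0 mm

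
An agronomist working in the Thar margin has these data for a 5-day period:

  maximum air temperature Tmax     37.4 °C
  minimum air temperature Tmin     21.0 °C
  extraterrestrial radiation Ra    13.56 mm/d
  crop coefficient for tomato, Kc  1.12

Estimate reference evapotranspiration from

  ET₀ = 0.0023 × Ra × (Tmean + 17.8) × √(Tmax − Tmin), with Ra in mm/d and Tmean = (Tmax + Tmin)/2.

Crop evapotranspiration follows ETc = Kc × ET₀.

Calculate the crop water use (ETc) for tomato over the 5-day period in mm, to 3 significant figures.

Tmean = (37.4 + 21.0)/2 = 29.20 °C
ET₀ = 0.0023 × 13.56 × (29.20 + 17.8) × √16.4 = 0.0023 × 13.56 × 47.00 × 4.0497 = 5.9362 mm/d
ETc = Kc × ET₀ = 1.12 × 5.9362 = 6.6485 mm/d
Over 5 days: 6.6485 × 5 = 33.243 mm

33.2 mm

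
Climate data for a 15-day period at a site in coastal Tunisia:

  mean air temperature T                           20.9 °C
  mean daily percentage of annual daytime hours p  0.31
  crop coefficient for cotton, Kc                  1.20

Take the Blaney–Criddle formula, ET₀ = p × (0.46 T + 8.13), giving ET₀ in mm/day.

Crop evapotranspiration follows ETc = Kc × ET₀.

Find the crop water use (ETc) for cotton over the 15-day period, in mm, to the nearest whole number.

99 mm

ET₀ = 0.31 × (0.46 × 20.9 + 8.13) = 0.31 × 17.744 = 5.5006 mm/d
ETc = Kc × ET₀ = 1.20 × 5.5006 = 6.6007 mm/d
Over 15 days: 6.6007 × 15 = 99.011 mm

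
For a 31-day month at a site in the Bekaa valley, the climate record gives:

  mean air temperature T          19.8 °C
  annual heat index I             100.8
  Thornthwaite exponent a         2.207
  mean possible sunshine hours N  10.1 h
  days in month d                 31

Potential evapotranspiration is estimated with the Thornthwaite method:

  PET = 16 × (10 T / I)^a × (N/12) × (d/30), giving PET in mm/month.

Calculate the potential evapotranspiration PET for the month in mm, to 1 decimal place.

61.7 mm

10T/I = 10 × 19.8 / 100.8 = 1.9643
(10T/I)^a = 1.9643^2.207 = 4.4372
Uncorrected PET = 16 × 4.4372 = 70.995 mm
Correction = (N/12)(d/30) = (10.1/12)(31/30) = 0.8697
PET = 70.995 × 0.8697 = 61.744 mm/month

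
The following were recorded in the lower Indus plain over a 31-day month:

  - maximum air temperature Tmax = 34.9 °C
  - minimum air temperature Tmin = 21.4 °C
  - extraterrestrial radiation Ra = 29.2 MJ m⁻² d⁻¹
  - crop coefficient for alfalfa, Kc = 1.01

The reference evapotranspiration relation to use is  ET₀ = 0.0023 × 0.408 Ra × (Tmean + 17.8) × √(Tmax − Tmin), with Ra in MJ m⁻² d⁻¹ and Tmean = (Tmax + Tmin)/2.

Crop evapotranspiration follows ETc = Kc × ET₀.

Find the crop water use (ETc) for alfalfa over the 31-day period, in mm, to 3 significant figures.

Tmean = (34.9 + 21.4)/2 = 28.15 °C
0.408 Ra = 0.408 × 29.2 = 11.9136 mm/d equivalent
ET₀ = 0.0023 × 11.9136 × (28.15 + 17.8) × √13.5 = 0.0023 × 11.9136 × 45.95 × 3.6742 = 4.6261 mm/d
ETc = Kc × ET₀ = 1.01 × 4.6261 = 4.6724 mm/d
Over 31 days: 4.6724 × 31 = 144.844 mm

145 mm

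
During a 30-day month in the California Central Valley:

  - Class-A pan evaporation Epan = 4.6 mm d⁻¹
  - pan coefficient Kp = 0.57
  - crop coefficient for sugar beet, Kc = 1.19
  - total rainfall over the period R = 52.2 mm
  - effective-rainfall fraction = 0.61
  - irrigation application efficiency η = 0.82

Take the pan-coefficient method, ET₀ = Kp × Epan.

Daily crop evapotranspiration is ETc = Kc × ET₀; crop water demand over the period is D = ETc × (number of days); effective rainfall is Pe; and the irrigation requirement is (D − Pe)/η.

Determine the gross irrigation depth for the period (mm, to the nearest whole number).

ET₀ = 0.57 × 4.6 = 2.6220 mm/d
ETc = Kc × ET₀ = 1.19 × 2.6220 = 3.1202 mm/d
Crop demand D = ETc × 30 d = 3.1202 × 30 = 93.606 mm
Pe = 0.61 × 52.2 = 31.842 mm
D − Pe = 93.606 − 31.842 = 61.764 mm
Gross irrigation = 61.764 / 0.82 = 75.322 mm

75 mm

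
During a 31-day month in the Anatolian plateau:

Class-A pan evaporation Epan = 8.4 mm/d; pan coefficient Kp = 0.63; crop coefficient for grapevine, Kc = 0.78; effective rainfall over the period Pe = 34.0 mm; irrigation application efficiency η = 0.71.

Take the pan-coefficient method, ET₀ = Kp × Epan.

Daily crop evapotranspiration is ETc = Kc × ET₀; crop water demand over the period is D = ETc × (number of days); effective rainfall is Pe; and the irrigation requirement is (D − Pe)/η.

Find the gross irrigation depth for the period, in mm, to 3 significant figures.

132 mm

ET₀ = 0.63 × 8.4 = 5.2920 mm/d
ETc = Kc × ET₀ = 0.78 × 5.2920 = 4.1278 mm/d
Crop demand D = ETc × 31 d = 4.1278 × 31 = 127.962 mm
D − Pe = 127.962 − 34.0 = 93.962 mm
Gross irrigation = 93.962 / 0.71 = 132.341 mm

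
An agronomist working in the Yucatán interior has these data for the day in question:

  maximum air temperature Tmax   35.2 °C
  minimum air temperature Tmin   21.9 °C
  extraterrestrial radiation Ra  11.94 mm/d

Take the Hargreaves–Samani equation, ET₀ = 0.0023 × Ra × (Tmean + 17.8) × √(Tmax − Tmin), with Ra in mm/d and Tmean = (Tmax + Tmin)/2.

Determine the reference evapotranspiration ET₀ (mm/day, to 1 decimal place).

4.6 mm/day

Tmean = (35.2 + 21.9)/2 = 28.55 °C
ET₀ = 0.0023 × 11.94 × (28.55 + 17.8) × √13.3 = 0.0023 × 11.94 × 46.35 × 3.6469 = 4.6420 mm/d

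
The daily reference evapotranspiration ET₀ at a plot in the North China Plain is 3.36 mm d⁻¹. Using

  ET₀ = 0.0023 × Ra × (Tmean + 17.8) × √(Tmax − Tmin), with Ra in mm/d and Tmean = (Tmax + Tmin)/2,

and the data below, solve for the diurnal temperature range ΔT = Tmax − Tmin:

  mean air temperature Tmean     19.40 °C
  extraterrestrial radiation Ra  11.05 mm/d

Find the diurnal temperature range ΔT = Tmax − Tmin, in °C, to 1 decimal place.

12.6 °C

√ΔT = ET₀ / [0.0023 × Ra × (Tmean+17.8)] = 3.36 / (0.0023 × 11.05 × 37.20) = 3.5539
ΔT = 3.5539² = 12.630 °C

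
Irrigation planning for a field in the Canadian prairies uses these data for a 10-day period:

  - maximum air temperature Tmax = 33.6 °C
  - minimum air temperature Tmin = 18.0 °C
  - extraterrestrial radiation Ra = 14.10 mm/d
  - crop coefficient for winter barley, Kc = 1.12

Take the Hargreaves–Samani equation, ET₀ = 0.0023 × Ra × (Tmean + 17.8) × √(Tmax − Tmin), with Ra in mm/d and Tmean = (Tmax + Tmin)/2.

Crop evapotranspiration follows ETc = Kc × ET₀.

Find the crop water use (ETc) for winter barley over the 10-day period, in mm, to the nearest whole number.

Tmean = (33.6 + 18.0)/2 = 25.80 °C
ET₀ = 0.0023 × 14.10 × (25.80 + 17.8) × √15.6 = 0.0023 × 14.10 × 43.60 × 3.9497 = 5.5847 mm/d
ETc = Kc × ET₀ = 1.12 × 5.5847 = 6.2549 mm/d
Over 10 days: 6.2549 × 10 = 62.549 mm

63 mm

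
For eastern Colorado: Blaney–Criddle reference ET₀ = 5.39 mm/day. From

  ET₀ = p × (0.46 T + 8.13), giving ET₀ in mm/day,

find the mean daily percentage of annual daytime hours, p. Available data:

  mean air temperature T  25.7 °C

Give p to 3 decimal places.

0.270

p = ET₀ / (0.46 T + 8.13) = 5.39 / (0.46 × 25.7 + 8.13) = 5.39 / 19.952 = 0.2701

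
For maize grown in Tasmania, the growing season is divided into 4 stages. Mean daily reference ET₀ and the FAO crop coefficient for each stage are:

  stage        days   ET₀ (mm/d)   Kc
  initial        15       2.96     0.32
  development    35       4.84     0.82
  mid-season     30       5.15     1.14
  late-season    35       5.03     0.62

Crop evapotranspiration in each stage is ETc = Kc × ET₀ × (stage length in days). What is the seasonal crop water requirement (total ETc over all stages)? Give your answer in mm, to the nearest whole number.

438 mm

initial: 0.32 × 2.96 × 15 = 14.21 mm
development: 0.82 × 4.84 × 35 = 138.91 mm
mid-season: 1.14 × 5.15 × 30 = 176.13 mm
late-season: 0.62 × 5.03 × 35 = 109.15 mm
Seasonal total = 438.40 mm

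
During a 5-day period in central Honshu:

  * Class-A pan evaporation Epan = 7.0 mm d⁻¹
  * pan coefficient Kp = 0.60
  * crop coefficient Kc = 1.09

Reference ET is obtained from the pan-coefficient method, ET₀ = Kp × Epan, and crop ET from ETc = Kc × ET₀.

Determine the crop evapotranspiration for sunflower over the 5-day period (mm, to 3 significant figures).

22.9 mm

ET₀ = 0.60 × 7.0 = 4.2000 mm/d
ETc = Kc × ET₀ = 1.09 × 4.2000 = 4.5780 mm/d
Over 5 days: 4.5780 × 5 = 22.890 mm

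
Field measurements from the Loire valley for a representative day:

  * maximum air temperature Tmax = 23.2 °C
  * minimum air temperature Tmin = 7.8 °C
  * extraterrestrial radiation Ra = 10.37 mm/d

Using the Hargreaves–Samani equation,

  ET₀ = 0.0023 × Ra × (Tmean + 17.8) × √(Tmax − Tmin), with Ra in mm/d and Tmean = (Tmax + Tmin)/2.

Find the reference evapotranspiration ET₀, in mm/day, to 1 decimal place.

Tmean = (23.2 + 7.8)/2 = 15.50 °C
ET₀ = 0.0023 × 10.37 × (15.50 + 17.8) × √15.4 = 0.0023 × 10.37 × 33.30 × 3.9243 = 3.1168 mm/d

3.1 mm/day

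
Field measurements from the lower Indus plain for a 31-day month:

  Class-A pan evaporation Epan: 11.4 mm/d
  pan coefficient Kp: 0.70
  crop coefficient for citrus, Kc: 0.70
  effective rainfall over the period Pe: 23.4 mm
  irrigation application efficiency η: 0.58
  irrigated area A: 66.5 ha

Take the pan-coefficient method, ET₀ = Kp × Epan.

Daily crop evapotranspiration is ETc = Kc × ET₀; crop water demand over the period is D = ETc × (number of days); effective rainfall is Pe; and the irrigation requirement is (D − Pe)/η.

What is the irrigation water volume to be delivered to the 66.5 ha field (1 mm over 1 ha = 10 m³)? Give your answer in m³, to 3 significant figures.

ET₀ = 0.70 × 11.4 = 7.9800 mm/d
ETc = Kc × ET₀ = 0.70 × 7.9800 = 5.5860 mm/d
Crop demand D = ETc × 31 d = 5.5860 × 31 = 173.166 mm
D − Pe = 173.166 − 23.4 = 149.766 mm
Gross irrigation = 149.766 / 0.58 = 258.217 mm
Volume = 258.217 mm × 66.5 ha × 10 = 171714.3 m³

172000 m³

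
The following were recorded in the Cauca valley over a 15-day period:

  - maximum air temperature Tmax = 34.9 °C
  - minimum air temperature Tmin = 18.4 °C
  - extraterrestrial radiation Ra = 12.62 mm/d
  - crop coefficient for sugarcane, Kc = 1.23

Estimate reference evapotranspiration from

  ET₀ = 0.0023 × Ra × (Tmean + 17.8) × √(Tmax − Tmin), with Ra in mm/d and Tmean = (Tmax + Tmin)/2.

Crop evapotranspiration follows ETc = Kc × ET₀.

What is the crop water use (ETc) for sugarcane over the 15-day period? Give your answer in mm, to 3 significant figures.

96.7 mm

Tmean = (34.9 + 18.4)/2 = 26.65 °C
ET₀ = 0.0023 × 12.62 × (26.65 + 17.8) × √16.5 = 0.0023 × 12.62 × 44.45 × 4.0620 = 5.2408 mm/d
ETc = Kc × ET₀ = 1.23 × 5.2408 = 6.4462 mm/d
Over 15 days: 6.4462 × 15 = 96.693 mm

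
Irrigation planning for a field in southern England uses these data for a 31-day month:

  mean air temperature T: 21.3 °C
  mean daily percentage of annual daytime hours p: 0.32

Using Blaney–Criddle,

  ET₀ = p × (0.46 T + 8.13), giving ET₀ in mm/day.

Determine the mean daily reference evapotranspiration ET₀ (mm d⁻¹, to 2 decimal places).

ET₀ = 0.32 × (0.46 × 21.3 + 8.13) = 0.32 × 17.928 = 5.7370 mm/d

5.74 mm d⁻¹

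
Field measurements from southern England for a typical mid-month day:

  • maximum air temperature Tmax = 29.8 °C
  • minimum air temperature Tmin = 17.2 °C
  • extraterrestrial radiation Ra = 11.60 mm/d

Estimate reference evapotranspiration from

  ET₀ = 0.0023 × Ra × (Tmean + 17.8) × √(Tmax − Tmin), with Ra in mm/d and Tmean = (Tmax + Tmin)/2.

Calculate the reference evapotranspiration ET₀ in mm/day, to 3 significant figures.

3.91 mm/day

Tmean = (29.8 + 17.2)/2 = 23.50 °C
ET₀ = 0.0023 × 11.60 × (23.50 + 17.8) × √12.6 = 0.0023 × 11.60 × 41.30 × 3.5496 = 3.9112 mm/d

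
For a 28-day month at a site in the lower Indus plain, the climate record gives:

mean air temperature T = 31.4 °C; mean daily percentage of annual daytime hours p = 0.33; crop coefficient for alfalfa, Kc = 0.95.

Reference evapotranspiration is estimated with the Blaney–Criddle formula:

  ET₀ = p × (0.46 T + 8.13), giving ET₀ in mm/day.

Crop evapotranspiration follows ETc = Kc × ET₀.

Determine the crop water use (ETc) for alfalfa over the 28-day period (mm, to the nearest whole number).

ET₀ = 0.33 × (0.46 × 31.4 + 8.13) = 0.33 × 22.574 = 7.4494 mm/d
ETc = Kc × ET₀ = 0.95 × 7.4494 = 7.0769 mm/d
Over 28 days: 7.0769 × 28 = 198.153 mm

198 mm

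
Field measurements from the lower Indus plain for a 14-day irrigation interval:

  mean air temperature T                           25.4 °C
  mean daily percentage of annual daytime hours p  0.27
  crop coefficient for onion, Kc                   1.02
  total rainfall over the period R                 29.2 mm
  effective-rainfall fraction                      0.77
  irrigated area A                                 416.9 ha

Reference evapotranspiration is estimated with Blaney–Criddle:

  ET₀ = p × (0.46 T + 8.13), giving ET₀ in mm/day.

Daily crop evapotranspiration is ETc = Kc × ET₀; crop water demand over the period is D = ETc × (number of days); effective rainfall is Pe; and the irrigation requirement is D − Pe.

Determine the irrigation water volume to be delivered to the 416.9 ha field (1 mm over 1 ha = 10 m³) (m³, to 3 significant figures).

225000 m³

ET₀ = 0.27 × (0.46 × 25.4 + 8.13) = 0.27 × 19.814 = 5.3498 mm/d
ETc = Kc × ET₀ = 1.02 × 5.3498 = 5.4568 mm/d
Crop demand D = ETc × 14 d = 5.4568 × 14 = 76.395 mm
Pe = 0.77 × 29.2 = 22.484 mm
D − Pe = 76.395 − 22.484 = 53.911 mm
Volume = 53.911 mm × 416.9 ha × 10 = 224755.0 m³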